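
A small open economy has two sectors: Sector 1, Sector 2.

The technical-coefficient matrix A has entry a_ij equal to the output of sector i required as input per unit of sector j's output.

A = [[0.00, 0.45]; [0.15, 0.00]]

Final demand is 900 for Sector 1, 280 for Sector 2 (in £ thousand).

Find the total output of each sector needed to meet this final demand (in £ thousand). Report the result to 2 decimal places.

x_1 = 1100.27, x_2 = 445.04

I − A =
  [   1.00    -0.45]
  [  -0.15     1.00]
det(I−A) = (1.00)(1.00) − (-0.45)(-0.15) = 0.9325
adj(I−A) = [[1.00, 0.45], [0.15, 1.00]]
(I − A)⁻¹ = adj(I−A) / det(I−A) ≈
  [   1.0724     0.4826]
  [   0.1609     1.0724]
x = (I − A)⁻¹ d = adj(I−A)·d / det(I−A), with det(I−A) = 0.9325:
  x_1 = (1.00·900 + 0.45·280) / 0.9325 = 1026.00 / 0.9325 ≈ 1100.27
  x_2 = (0.15·900 + 1.00·280) / 0.9325 = 415.00 / 0.9325 ≈ 445.04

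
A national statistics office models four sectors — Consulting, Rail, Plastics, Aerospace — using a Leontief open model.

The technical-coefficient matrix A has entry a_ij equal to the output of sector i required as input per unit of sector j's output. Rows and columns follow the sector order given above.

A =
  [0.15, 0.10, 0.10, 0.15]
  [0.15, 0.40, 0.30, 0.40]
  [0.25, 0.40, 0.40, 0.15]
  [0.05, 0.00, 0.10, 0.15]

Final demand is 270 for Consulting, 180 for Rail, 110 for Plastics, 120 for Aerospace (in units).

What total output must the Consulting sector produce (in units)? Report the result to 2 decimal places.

x_1 = 760.00

I − A =
  [   0.85    -0.10    -0.10    -0.15]
  [  -0.15     0.60    -0.30    -0.40]
  [  -0.25    -0.40     0.60    -0.15]
  [  -0.05     0.00    -0.10     0.85]
Compute the cofactors C_ij = (−1)^(i+j)·(3×3 minor ij) of I−A; the adjugate is their transpose:
adj(I−A) = Cᵀ =
  [ 0.17900   0.08950   0.08950   0.08950]
  [ 0.16225   0.39050   0.26550   0.25925]
  [ 0.19100   0.30800   0.41425   0.25175]
  [ 0.03300   0.04150   0.05400   0.16650]
det(I−A) = Σ_j (I−A)_1j·C_1j = (0.85)(0.17900) + (-0.10)(0.16225) + (-0.10)(0.19100) + (-0.15)(0.03300) = 0.111875
(I − A)⁻¹ = adj(I−A) / det(I−A) ≈
  [   1.6000     0.8000     0.8000     0.8000]
  [   1.4503     3.4905     2.3732     2.3173]
  [   1.7073     2.7531     3.7028     2.2503]
  [   0.2950     0.3709     0.4827     1.4883]
x = (I − A)⁻¹ d = adj(I−A)·d / det(I−A), with det(I−A) = 0.111875:
  x_1 = (0.17900·270 + 0.08950·180 + 0.08950·110 + 0.08950·120) / 0.111875 = 85.025 / 0.111875 = 760.00
  x_2 = (0.16225·270 + 0.39050·180 + 0.26550·110 + 0.25925·120) / 0.111875 = 174.4125 / 0.111875 ≈ 1558.99
  x_3 = (0.19100·270 + 0.30800·180 + 0.41425·110 + 0.25175·120) / 0.111875 = 182.7875 / 0.111875 ≈ 1633.85
  x_4 = (0.03300·270 + 0.04150·180 + 0.05400·110 + 0.16650·120) / 0.111875 = 42.30 / 0.111875 ≈ 378.10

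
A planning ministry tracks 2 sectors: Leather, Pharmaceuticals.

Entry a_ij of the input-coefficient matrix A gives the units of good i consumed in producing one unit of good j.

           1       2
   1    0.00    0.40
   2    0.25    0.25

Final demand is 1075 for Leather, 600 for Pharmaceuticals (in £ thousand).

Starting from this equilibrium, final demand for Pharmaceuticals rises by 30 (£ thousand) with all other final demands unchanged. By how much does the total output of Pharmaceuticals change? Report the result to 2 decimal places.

Δx_2 = 46.15

I − A =
  [   1.00    -0.40]
  [  -0.25     0.75]
det(I−A) = (1.00)(0.75) − (-0.40)(-0.25) = 0.6500
adj(I−A) = [[0.75, 0.40], [0.25, 1.00]]
(I − A)⁻¹ = adj(I−A) / det(I−A) ≈
  [   1.1538     0.6154]
  [   0.3846     1.5385]
Δx = (I − A)⁻¹ Δd with Δd having +30 in the Pharmaceuticals component and 0 elsewhere.
So Δx_2 = L_22 · (+30), where L_22 = adj(I−A)_22 / det(I−A) = 1.00 / 0.6500.
Δx_2 = 1.00 × (+30) / 0.6500 = 30.00 / 0.6500 ≈ 46.15.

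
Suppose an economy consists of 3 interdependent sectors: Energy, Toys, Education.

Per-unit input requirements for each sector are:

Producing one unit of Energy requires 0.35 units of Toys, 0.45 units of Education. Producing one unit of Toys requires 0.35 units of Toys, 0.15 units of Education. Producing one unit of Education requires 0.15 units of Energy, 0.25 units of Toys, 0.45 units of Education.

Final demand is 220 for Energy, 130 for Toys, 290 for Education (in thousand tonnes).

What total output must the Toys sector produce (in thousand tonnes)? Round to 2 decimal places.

x_2 = 811.00

I − A =
  [   1.00     0.00    -0.15]
  [  -0.35     0.65    -0.25]
  [  -0.45    -0.15     0.55]
Cofactors of I−A, C_ij = (−1)^(i+j)·(minor ij) (rows/columns in the sector order above):
  C_11 = (0.65)(0.55) − (-0.25)(-0.15) = 0.3200
  C_12 = −[(-0.35)(0.55) − (-0.25)(-0.45)] = 0.3050
  C_13 = (-0.35)(-0.15) − (0.65)(-0.45) = 0.3450
  C_21 = −[(0.00)(0.55) − (-0.15)(-0.15)] = 0.0225
  C_22 = (1.00)(0.55) − (-0.15)(-0.45) = 0.4825
  C_23 = −[(1.00)(-0.15) − (0.00)(-0.45)] = 0.1500
  C_31 = (0.00)(-0.25) − (-0.15)(0.65) = 0.0975
  C_32 = −[(1.00)(-0.25) − (-0.15)(-0.35)] = 0.3025
  C_33 = (1.00)(0.65) − (0.00)(-0.35) = 0.6500
det(I−A) = Σ_j (I−A)_1j·C_1j = (1.00)(0.3200) + (0.00)(0.3050) + (-0.15)(0.3450) = 0.26825
adj(I−A) = Cᵀ =
  [ 0.3200   0.0225   0.0975]
  [ 0.3050   0.4825   0.3025]
  [ 0.3450   0.1500   0.6500]
(I − A)⁻¹ = adj(I−A) / det(I−A) ≈
  [   1.1929     0.0839     0.3635]
  [   1.1370     1.7987     1.1277]
  [   1.2861     0.5592     2.4231]
x = (I − A)⁻¹ d = adj(I−A)·d / det(I−A), with det(I−A) = 0.26825:
  x_1 = (0.3200·220 + 0.0225·130 + 0.0975·290) / 0.26825 = 101.60 / 0.26825 ≈ 378.75
  x_2 = (0.3050·220 + 0.4825·130 + 0.3025·290) / 0.26825 = 217.55 / 0.26825 ≈ 811.00
  x_3 = (0.3450·220 + 0.1500·130 + 0.6500·290) / 0.26825 = 283.90 / 0.26825 ≈ 1058.34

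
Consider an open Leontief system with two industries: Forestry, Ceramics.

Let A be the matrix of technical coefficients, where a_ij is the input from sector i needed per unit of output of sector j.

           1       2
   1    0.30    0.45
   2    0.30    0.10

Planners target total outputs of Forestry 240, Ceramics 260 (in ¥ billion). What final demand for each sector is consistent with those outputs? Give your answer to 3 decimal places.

I − A =
  [   0.70    -0.45]
  [  -0.30     0.90]
d = (I − A) x:
  d_1 = (+0.70)·240 + (-0.45)·260 = 51.000
  d_2 = (-0.30)·240 + (+0.90)·260 = 162.000

d_1 = 51.000, d_2 = 162.000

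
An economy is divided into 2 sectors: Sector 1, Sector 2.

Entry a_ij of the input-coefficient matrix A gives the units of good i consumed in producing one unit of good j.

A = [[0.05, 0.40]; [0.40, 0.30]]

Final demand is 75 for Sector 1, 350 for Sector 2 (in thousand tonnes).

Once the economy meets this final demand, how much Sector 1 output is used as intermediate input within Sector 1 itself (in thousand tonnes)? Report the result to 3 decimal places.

z_11 = 19.059

I − A =
  [   0.95    -0.40]
  [  -0.40     0.70]
det(I−A) = (0.95)(0.70) − (-0.40)(-0.40) = 0.5050
adj(I−A) = [[0.70, 0.40], [0.40, 0.95]]
(I − A)⁻¹ = adj(I−A) / det(I−A) ≈
  [   1.3861     0.7921]
  [   0.7921     1.8812]
First solve x = (I − A)⁻¹ d = adj(I−A)·d / det(I−A); in particular x_1 = (0.70·75 + 0.40·350) / 0.5050 = 192.50 / 0.5050 ≈ 381.18812.
Intermediate flow from 1 to 1: z_11 = a_11 · x_1 = 0.05 × 192.50 / 0.5050 = 9.625 / 0.5050 ≈ 19.059.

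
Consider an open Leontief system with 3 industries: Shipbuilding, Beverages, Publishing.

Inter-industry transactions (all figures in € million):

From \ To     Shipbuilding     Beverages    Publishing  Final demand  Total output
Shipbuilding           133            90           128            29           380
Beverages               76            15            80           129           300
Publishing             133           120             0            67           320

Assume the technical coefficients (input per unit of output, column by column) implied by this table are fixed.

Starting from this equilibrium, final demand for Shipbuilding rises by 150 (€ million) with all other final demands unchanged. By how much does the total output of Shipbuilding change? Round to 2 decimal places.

Δx_S = 423.24

Technical coefficients a_ij = z_ij / X_j:
  a_SS = 133/380 = 0.35, a_BS = 76/380 = 0.20, a_PS = 133/380 = 0.35
  a_SB = 90/300 = 0.30, a_BB = 15/300 = 0.05, a_PB = 120/300 = 0.40
  a_SP = 128/320 = 0.40, a_BP = 80/320 = 0.25, a_PP = 0/320 = 0.00
I − A =
  [   0.65    -0.30    -0.40]
  [  -0.20     0.95    -0.25]
  [  -0.35    -0.40     1.00]
Cofactors of I−A, C_ij = (−1)^(i+j)·(minor ij) (rows/columns in the sector order above):
  C_11 = (0.95)(1.00) − (-0.25)(-0.40) = 0.8500
  C_12 = −[(-0.20)(1.00) − (-0.25)(-0.35)] = 0.2875
  C_13 = (-0.20)(-0.40) − (0.95)(-0.35) = 0.4125
  C_21 = −[(-0.30)(1.00) − (-0.40)(-0.40)] = 0.4600
  C_22 = (0.65)(1.00) − (-0.40)(-0.35) = 0.5100
  C_23 = −[(0.65)(-0.40) − (-0.30)(-0.35)] = 0.3650
  C_31 = (-0.30)(-0.25) − (-0.40)(0.95) = 0.4550
  C_32 = −[(0.65)(-0.25) − (-0.40)(-0.20)] = 0.2425
  C_33 = (0.65)(0.95) − (-0.30)(-0.20) = 0.5575
det(I−A) = Σ_j (I−A)_1j·C_1j = (0.65)(0.8500) + (-0.30)(0.2875) + (-0.40)(0.4125) = 0.30125
adj(I−A) = Cᵀ =
  [ 0.8500   0.4600   0.4550]
  [ 0.2875   0.5100   0.2425]
  [ 0.4125   0.3650   0.5575]
(I − A)⁻¹ = adj(I−A) / det(I−A) ≈
  [   2.8216     1.5270     1.5104]
  [   0.9544     1.6929     0.8050]
  [   1.3693     1.2116     1.8506]
Δx = (I − A)⁻¹ Δd with Δd having +150 in the Shipbuilding component and 0 elsewhere.
So Δx_S = L_SS · (+150), where L_SS = adj(I−A)_SS / det(I−A) = 0.8500 / 0.30125.
Δx_S = 0.8500 × (+150) / 0.30125 = 127.50 / 0.30125 ≈ 423.24.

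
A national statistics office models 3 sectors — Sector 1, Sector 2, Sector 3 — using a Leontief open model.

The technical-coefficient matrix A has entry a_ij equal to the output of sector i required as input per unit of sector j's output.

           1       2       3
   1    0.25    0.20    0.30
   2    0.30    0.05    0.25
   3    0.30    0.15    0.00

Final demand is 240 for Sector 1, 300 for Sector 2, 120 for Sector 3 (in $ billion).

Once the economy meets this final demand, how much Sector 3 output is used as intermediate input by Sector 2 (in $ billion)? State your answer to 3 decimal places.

I − A =
  [   0.75    -0.20    -0.30]
  [  -0.30     0.95    -0.25]
  [  -0.30    -0.15     1.00]
Cofactors of I−A, C_ij = (−1)^(i+j)·(minor ij) (rows/columns in the sector order above):
  C_11 = (0.95)(1.00) − (-0.25)(-0.15) = 0.9125
  C_12 = −[(-0.30)(1.00) − (-0.25)(-0.30)] = 0.3750
  C_13 = (-0.30)(-0.15) − (0.95)(-0.30) = 0.3300
  C_21 = −[(-0.20)(1.00) − (-0.30)(-0.15)] = 0.2450
  C_22 = (0.75)(1.00) − (-0.30)(-0.30) = 0.6600
  C_23 = −[(0.75)(-0.15) − (-0.20)(-0.30)] = 0.1725
  C_31 = (-0.20)(-0.25) − (-0.30)(0.95) = 0.3350
  C_32 = −[(0.75)(-0.25) − (-0.30)(-0.30)] = 0.2775
  C_33 = (0.75)(0.95) − (-0.20)(-0.30) = 0.6525
det(I−A) = Σ_j (I−A)_1j·C_1j = (0.75)(0.9125) + (-0.20)(0.3750) + (-0.30)(0.3300) = 0.510375
adj(I−A) = Cᵀ =
  [ 0.9125   0.2450   0.3350]
  [ 0.3750   0.6600   0.2775]
  [ 0.3300   0.1725   0.6525]
(I − A)⁻¹ = adj(I−A) / det(I−A) ≈
  [   1.7879     0.4800     0.6564]
  [   0.7348     1.2932     0.5437]
  [   0.6466     0.3380     1.2785]
First solve x = (I − A)⁻¹ d = adj(I−A)·d / det(I−A); in particular x_2 = (0.3750·240 + 0.6600·300 + 0.2775·120) / 0.510375 = 321.30 / 0.510375 ≈ 629.53711.
Intermediate flow from 3 to 2: z_32 = a_32 · x_2 = 0.15 × 321.30 / 0.510375 = 48.195 / 0.510375 ≈ 94.431.

z_32 = 94.431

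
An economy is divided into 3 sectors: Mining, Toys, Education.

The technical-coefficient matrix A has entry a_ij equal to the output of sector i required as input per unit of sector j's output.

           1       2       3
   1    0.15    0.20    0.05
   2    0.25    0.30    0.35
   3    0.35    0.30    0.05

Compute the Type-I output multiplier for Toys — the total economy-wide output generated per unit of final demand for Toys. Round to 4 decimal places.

m_2 = 3.4021

I − A =
  [   0.85    -0.20    -0.05]
  [  -0.25     0.70    -0.35]
  [  -0.35    -0.30     0.95]
Cofactors of I−A, C_ij = (−1)^(i+j)·(minor ij) (rows/columns in the sector order above):
  C_11 = (0.70)(0.95) − (-0.35)(-0.30) = 0.5600
  C_12 = −[(-0.25)(0.95) − (-0.35)(-0.35)] = 0.3600
  C_13 = (-0.25)(-0.30) − (0.70)(-0.35) = 0.3200
  C_21 = −[(-0.20)(0.95) − (-0.05)(-0.30)] = 0.2050
  C_22 = (0.85)(0.95) − (-0.05)(-0.35) = 0.7900
  C_23 = −[(0.85)(-0.30) − (-0.20)(-0.35)] = 0.3250
  C_31 = (-0.20)(-0.35) − (-0.05)(0.70) = 0.1050
  C_32 = −[(0.85)(-0.35) − (-0.05)(-0.25)] = 0.3100
  C_33 = (0.85)(0.70) − (-0.20)(-0.25) = 0.5450
det(I−A) = Σ_j (I−A)_1j·C_1j = (0.85)(0.5600) + (-0.20)(0.3600) + (-0.05)(0.3200) = 0.3880
adj(I−A) = Cᵀ =
  [ 0.5600   0.2050   0.1050]
  [ 0.3600   0.7900   0.3100]
  [ 0.3200   0.3250   0.5450]
(I − A)⁻¹ = adj(I−A) / det(I−A) ≈
  [   1.44330     0.52835     0.27062]
  [   0.92784     2.03608     0.79897]
  [   0.82474     0.83763     1.40464]
The output multiplier for sector j is the column-j sum of the Leontief inverse (I − A)⁻¹ = adj(I−A) / det(I−A).
Column 2 of adj(I−A): (0.2050, 0.7900, 0.3250); det(I−A) = 0.3880.
m_2 = (0.2050 + 0.7900 + 0.3250) / 0.3880 = 1.32 / 0.3880 ≈ 3.4021.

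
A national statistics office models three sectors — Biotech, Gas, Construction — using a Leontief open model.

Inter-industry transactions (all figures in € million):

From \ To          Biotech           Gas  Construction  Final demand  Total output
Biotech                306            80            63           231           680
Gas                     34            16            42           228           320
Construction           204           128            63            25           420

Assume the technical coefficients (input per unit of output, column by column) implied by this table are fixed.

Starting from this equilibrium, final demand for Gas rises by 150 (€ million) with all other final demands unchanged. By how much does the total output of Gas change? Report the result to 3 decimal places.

Δx_2 = 176.902

Technical coefficients a_ij = z_ij / X_j:
  a_11 = 306/680 = 0.45, a_21 = 34/680 = 0.05, a_31 = 204/680 = 0.30
  a_12 = 80/320 = 0.25, a_22 = 16/320 = 0.05, a_32 = 128/320 = 0.40
  a_13 = 63/420 = 0.15, a_23 = 42/420 = 0.10, a_33 = 63/420 = 0.15
I − A =
  [   0.55    -0.25    -0.15]
  [  -0.05     0.95    -0.10]
  [  -0.30    -0.40     0.85]
Cofactors of I−A, C_ij = (−1)^(i+j)·(minor ij) (rows/columns in the sector order above):
  C_11 = (0.95)(0.85) − (-0.10)(-0.40) = 0.7675
  C_12 = −[(-0.05)(0.85) − (-0.10)(-0.30)] = 0.0725
  C_13 = (-0.05)(-0.40) − (0.95)(-0.30) = 0.3050
  C_21 = −[(-0.25)(0.85) − (-0.15)(-0.40)] = 0.2725
  C_22 = (0.55)(0.85) − (-0.15)(-0.30) = 0.4225
  C_23 = −[(0.55)(-0.40) − (-0.25)(-0.30)] = 0.2950
  C_31 = (-0.25)(-0.10) − (-0.15)(0.95) = 0.1675
  C_32 = −[(0.55)(-0.10) − (-0.15)(-0.05)] = 0.0625
  C_33 = (0.55)(0.95) − (-0.25)(-0.05) = 0.5100
det(I−A) = Σ_j (I−A)_1j·C_1j = (0.55)(0.7675) + (-0.25)(0.0725) + (-0.15)(0.3050) = 0.35825
adj(I−A) = Cᵀ =
  [ 0.7675   0.2725   0.1675]
  [ 0.0725   0.4225   0.0625]
  [ 0.3050   0.2950   0.5100]
(I − A)⁻¹ = adj(I−A) / det(I−A) ≈
  [   2.1424     0.7606     0.4676]
  [   0.2024     1.1793     0.1745]
  [   0.8514     0.8234     1.4236]
Δx = (I − A)⁻¹ Δd with Δd having +150 in the Gas component and 0 elsewhere.
So Δx_2 = L_22 · (+150), where L_22 = adj(I−A)_22 / det(I−A) = 0.4225 / 0.35825.
Δx_2 = 0.4225 × (+150) / 0.35825 = 63.375 / 0.35825 ≈ 176.902.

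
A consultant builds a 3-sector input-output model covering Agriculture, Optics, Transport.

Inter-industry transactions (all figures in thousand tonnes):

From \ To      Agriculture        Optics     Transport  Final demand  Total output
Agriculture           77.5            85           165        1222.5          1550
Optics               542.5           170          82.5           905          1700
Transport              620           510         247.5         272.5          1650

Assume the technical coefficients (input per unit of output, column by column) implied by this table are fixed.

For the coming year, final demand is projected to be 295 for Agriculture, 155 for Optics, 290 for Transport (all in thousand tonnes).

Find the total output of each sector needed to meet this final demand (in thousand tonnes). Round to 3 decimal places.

Technical coefficients a_ij = z_ij / X_j:
  a_AA = 77.5/1550 = 0.05, a_OA = 542.5/1550 = 0.35, a_TA = 620/1550 = 0.40
  a_AO = 85/1700 = 0.05, a_OO = 170/1700 = 0.10, a_TO = 510/1700 = 0.30
  a_AT = 165/1650 = 0.10, a_OT = 82.5/1650 = 0.05, a_TT = 247.5/1650 = 0.15
I − A =
  [   0.95    -0.05    -0.10]
  [  -0.35     0.90    -0.05]
  [  -0.40    -0.30     0.85]
Cofactors of I−A, C_ij = (−1)^(i+j)·(minor ij) (rows/columns in the sector order above):
  C_11 = (0.90)(0.85) − (-0.05)(-0.30) = 0.7500
  C_12 = −[(-0.35)(0.85) − (-0.05)(-0.40)] = 0.3175
  C_13 = (-0.35)(-0.30) − (0.90)(-0.40) = 0.4650
  C_21 = −[(-0.05)(0.85) − (-0.10)(-0.30)] = 0.0725
  C_22 = (0.95)(0.85) − (-0.10)(-0.40) = 0.7675
  C_23 = −[(0.95)(-0.30) − (-0.05)(-0.40)] = 0.3050
  C_31 = (-0.05)(-0.05) − (-0.10)(0.90) = 0.0925
  C_32 = −[(0.95)(-0.05) − (-0.10)(-0.35)] = 0.0825
  C_33 = (0.95)(0.90) − (-0.05)(-0.35) = 0.8375
det(I−A) = Σ_j (I−A)_1j·C_1j = (0.95)(0.7500) + (-0.05)(0.3175) + (-0.10)(0.4650) = 0.650125
adj(I−A) = Cᵀ =
  [ 0.7500   0.0725   0.0925]
  [ 0.3175   0.7675   0.0825]
  [ 0.4650   0.3050   0.8375]
(I − A)⁻¹ = adj(I−A) / det(I−A) ≈
  [   1.1536     0.1115     0.1423]
  [   0.4884     1.1805     0.1269]
  [   0.7152     0.4691     1.2882]
x = (I − A)⁻¹ d = adj(I−A)·d / det(I−A), with det(I−A) = 0.650125:
  x_A = (0.7500·295 + 0.0725·155 + 0.0925·290) / 0.650125 = 259.3125 / 0.650125 ≈ 398.866
  x_O = (0.3175·295 + 0.7675·155 + 0.0825·290) / 0.650125 = 236.55 / 0.650125 ≈ 363.853
  x_T = (0.4650·295 + 0.3050·155 + 0.8375·290) / 0.650125 = 427.325 / 0.650125 ≈ 657.297

x_A = 398.866, x_O = 363.853, x_T = 657.297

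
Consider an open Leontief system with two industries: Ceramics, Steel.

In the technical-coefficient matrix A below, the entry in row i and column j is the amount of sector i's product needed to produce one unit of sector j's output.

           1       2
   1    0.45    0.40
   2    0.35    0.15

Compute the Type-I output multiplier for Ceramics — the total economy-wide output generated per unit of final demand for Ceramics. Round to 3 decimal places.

m_1 = 3.664

I − A =
  [   0.55    -0.40]
  [  -0.35     0.85]
det(I−A) = (0.55)(0.85) − (-0.40)(-0.35) = 0.3275
adj(I−A) = [[0.85, 0.40], [0.35, 0.55]]
(I − A)⁻¹ = adj(I−A) / det(I−A) ≈
  [   2.5954     1.2214]
  [   1.0687     1.6794]
The output multiplier for sector j is the column-j sum of the Leontief inverse (I − A)⁻¹ = adj(I−A) / det(I−A).
Column 1 of adj(I−A): (0.85, 0.35); det(I−A) = 0.3275.
m_1 = (0.85 + 0.35) / 0.3275 = 1.20 / 0.3275 ≈ 3.664.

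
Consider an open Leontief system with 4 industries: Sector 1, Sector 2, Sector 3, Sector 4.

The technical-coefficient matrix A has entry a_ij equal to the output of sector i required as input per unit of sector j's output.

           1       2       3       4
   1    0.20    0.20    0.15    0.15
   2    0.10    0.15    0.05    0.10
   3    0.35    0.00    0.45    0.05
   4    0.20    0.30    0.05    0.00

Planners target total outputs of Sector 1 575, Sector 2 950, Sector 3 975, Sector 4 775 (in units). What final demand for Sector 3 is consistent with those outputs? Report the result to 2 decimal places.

I − A =
  [   0.80    -0.20    -0.15    -0.15]
  [  -0.10     0.85    -0.05    -0.10]
  [  -0.35     0.00     0.55    -0.05]
  [  -0.20    -0.30    -0.05     1.00]
d = (I − A) x:
  d_1 = (+0.80)·575 + (-0.20)·950 + (-0.15)·975 + (-0.15)·775 = 7.50
  d_2 = (-0.10)·575 + (+0.85)·950 + (-0.05)·975 + (-0.10)·775 = 623.75
  d_3 = (-0.35)·575 + (+0.00)·950 + (+0.55)·975 + (-0.05)·775 = 296.25
  d_4 = (-0.20)·575 + (-0.30)·950 + (-0.05)·975 + (+1.00)·775 = 326.25

d_3 = 296.25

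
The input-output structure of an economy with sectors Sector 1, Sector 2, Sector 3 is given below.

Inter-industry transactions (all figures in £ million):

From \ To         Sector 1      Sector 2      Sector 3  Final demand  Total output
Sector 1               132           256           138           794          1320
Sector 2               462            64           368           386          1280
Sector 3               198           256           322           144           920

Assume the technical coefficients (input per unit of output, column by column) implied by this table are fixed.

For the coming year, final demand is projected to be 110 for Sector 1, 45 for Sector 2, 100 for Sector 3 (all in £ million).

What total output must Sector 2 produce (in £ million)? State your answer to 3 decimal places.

Technical coefficients a_ij = z_ij / X_j:
  a_11 = 132/1320 = 0.10, a_21 = 462/1320 = 0.35, a_31 = 198/1320 = 0.15
  a_12 = 256/1280 = 0.20, a_22 = 64/1280 = 0.05, a_32 = 256/1280 = 0.20
  a_13 = 138/920 = 0.15, a_23 = 368/920 = 0.40, a_33 = 322/920 = 0.35
I − A =
  [   0.90    -0.20    -0.15]
  [  -0.35     0.95    -0.40]
  [  -0.15    -0.20     0.65]
Cofactors of I−A, C_ij = (−1)^(i+j)·(minor ij) (rows/columns in the sector order above):
  C_11 = (0.95)(0.65) − (-0.40)(-0.20) = 0.5375
  C_12 = −[(-0.35)(0.65) − (-0.40)(-0.15)] = 0.2875
  C_13 = (-0.35)(-0.20) − (0.95)(-0.15) = 0.2125
  C_21 = −[(-0.20)(0.65) − (-0.15)(-0.20)] = 0.1600
  C_22 = (0.90)(0.65) − (-0.15)(-0.15) = 0.5625
  C_23 = −[(0.90)(-0.20) − (-0.20)(-0.15)] = 0.2100
  C_31 = (-0.20)(-0.40) − (-0.15)(0.95) = 0.2225
  C_32 = −[(0.90)(-0.40) − (-0.15)(-0.35)] = 0.4125
  C_33 = (0.90)(0.95) − (-0.20)(-0.35) = 0.7850
det(I−A) = Σ_j (I−A)_1j·C_1j = (0.90)(0.5375) + (-0.20)(0.2875) + (-0.15)(0.2125) = 0.394375
adj(I−A) = Cᵀ =
  [ 0.5375   0.1600   0.2225]
  [ 0.2875   0.5625   0.4125]
  [ 0.2125   0.2100   0.7850]
(I − A)⁻¹ = adj(I−A) / det(I−A) ≈
  [   1.3629     0.4057     0.5642]
  [   0.7290     1.4263     1.0460]
  [   0.5388     0.5325     1.9905]
x = (I − A)⁻¹ d = adj(I−A)·d / det(I−A), with det(I−A) = 0.394375:
  x_1 = (0.5375·110 + 0.1600·45 + 0.2225·100) / 0.394375 = 88.575 / 0.394375 ≈ 224.596
  x_2 = (0.2875·110 + 0.5625·45 + 0.4125·100) / 0.394375 = 98.1875 / 0.394375 ≈ 248.970
  x_3 = (0.2125·110 + 0.2100·45 + 0.7850·100) / 0.394375 = 111.325 / 0.394375 ≈ 282.282

x_2 = 248.970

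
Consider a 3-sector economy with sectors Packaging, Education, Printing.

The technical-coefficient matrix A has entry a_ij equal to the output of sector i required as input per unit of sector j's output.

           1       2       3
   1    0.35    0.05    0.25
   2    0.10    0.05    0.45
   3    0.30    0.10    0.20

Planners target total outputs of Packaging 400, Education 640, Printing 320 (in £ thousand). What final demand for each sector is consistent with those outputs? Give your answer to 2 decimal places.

d_1 = 148.00, d_2 = 424.00, d_3 = 72.00

I − A =
  [   0.65    -0.05    -0.25]
  [  -0.10     0.95    -0.45]
  [  -0.30    -0.10     0.80]
d = (I − A) x:
  d_1 = (+0.65)·400 + (-0.05)·640 + (-0.25)·320 = 148.00
  d_2 = (-0.10)·400 + (+0.95)·640 + (-0.45)·320 = 424.00
  d_3 = (-0.30)·400 + (-0.10)·640 + (+0.80)·320 = 72.00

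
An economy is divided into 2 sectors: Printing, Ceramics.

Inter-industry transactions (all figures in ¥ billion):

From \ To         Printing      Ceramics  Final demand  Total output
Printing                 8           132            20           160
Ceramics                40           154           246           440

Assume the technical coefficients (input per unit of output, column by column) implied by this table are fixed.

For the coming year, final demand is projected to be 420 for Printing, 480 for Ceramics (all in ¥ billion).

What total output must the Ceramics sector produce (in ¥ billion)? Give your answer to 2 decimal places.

Technical coefficients a_ij = z_ij / X_j:
  a_11 = 8/160 = 0.05, a_21 = 40/160 = 0.25
  a_12 = 132/440 = 0.30, a_22 = 154/440 = 0.35
I − A =
  [   0.95    -0.30]
  [  -0.25     0.65]
det(I−A) = (0.95)(0.65) − (-0.30)(-0.25) = 0.5425
adj(I−A) = [[0.65, 0.30], [0.25, 0.95]]
(I − A)⁻¹ = adj(I−A) / det(I−A) ≈
  [   1.1982     0.5530]
  [   0.4608     1.7512]
x = (I − A)⁻¹ d = adj(I−A)·d / det(I−A), with det(I−A) = 0.5425:
  x_1 = (0.65·420 + 0.30·480) / 0.5425 = 417.00 / 0.5425 ≈ 768.66
  x_2 = (0.25·420 + 0.95·480) / 0.5425 = 561.00 / 0.5425 ≈ 1034.10

x_2 = 1034.10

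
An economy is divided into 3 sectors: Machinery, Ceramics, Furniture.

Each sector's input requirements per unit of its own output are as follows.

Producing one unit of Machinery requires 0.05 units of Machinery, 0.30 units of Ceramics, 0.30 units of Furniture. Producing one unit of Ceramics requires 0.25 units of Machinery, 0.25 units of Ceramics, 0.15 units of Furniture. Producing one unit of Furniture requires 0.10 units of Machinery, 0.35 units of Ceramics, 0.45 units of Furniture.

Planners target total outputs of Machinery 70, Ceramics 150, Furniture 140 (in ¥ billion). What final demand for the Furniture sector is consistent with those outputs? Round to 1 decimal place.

I − A =
  [   0.95    -0.25    -0.10]
  [  -0.30     0.75    -0.35]
  [  -0.30    -0.15     0.55]
d = (I − A) x:
  d_M = (+0.95)·70 + (-0.25)·150 + (-0.10)·140 = 15.0
  d_C = (-0.30)·70 + (+0.75)·150 + (-0.35)·140 = 42.5
  d_F = (-0.30)·70 + (-0.15)·150 + (+0.55)·140 = 33.5

d_F = 33.5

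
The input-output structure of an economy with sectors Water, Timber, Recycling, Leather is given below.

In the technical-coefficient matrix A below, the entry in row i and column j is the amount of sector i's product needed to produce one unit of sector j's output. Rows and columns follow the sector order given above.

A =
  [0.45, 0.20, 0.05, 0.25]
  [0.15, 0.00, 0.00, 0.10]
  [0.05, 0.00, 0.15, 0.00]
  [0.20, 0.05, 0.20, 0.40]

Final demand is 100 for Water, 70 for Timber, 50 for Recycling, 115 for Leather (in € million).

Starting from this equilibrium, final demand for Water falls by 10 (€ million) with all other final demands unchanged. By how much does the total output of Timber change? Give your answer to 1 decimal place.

I − A =
  [   0.55    -0.20    -0.05    -0.25]
  [  -0.15     1.00     0.00    -0.10]
  [  -0.05     0.00     0.85     0.00]
  [  -0.20    -0.05    -0.20     0.60]
Compute the cofactors C_ij = (−1)^(i+j)·(3×3 minor ij) of I−A; the adjugate is their transpose:
adj(I−A) = Cᵀ =
  [ 0.505750   0.112625   0.083750   0.229500]
  [ 0.094500   0.234000   0.024000   0.078375]
  [ 0.029750   0.006625   0.253375   0.013500]
  [ 0.186375   0.059250   0.114375   0.439500]
det(I−A) = Σ_j (I−A)_1j·C_1j = (0.55)(0.505750) + (-0.20)(0.094500) + (-0.05)(0.029750) + (-0.25)(0.186375) = 0.21118125
(I − A)⁻¹ = adj(I−A) / det(I−A) ≈
  [   2.3949     0.5333     0.3966     1.0867]
  [   0.4475     1.1081     0.1136     0.3711]
  [   0.1409     0.0314     1.1998     0.0639]
  [   0.8825     0.2806     0.5416     2.0812]
Δx = (I − A)⁻¹ Δd with Δd having -10 in the Water component and 0 elsewhere.
So Δx_2 = L_21 · (-10), where L_21 = adj(I−A)_21 / det(I−A) = 0.094500 / 0.21118125.
Δx_2 = 0.094500 × (-10) / 0.21118125 = -0.945 / 0.21118125 ≈ -4.5.

Δx_2 = -4.5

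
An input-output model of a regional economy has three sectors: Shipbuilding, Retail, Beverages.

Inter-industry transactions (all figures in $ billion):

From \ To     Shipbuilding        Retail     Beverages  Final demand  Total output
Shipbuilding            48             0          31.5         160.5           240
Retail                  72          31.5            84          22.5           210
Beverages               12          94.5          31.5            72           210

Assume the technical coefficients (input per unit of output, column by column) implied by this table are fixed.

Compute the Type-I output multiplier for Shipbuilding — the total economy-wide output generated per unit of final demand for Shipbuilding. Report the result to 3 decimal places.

m_1 = 2.442

Technical coefficients a_ij = z_ij / X_j:
  a_11 = 48/240 = 0.20, a_21 = 72/240 = 0.30, a_31 = 12/240 = 0.05
  a_12 = 0/210 = 0.00, a_22 = 31.5/210 = 0.15, a_32 = 94.5/210 = 0.45
  a_13 = 31.5/210 = 0.15, a_23 = 84/210 = 0.40, a_33 = 31.5/210 = 0.15
I − A =
  [   0.80     0.00    -0.15]
  [  -0.30     0.85    -0.40]
  [  -0.05    -0.45     0.85]
Cofactors of I−A, C_ij = (−1)^(i+j)·(minor ij) (rows/columns in the sector order above):
  C_11 = (0.85)(0.85) − (-0.40)(-0.45) = 0.5425
  C_12 = −[(-0.30)(0.85) − (-0.40)(-0.05)] = 0.2750
  C_13 = (-0.30)(-0.45) − (0.85)(-0.05) = 0.1775
  C_21 = −[(0.00)(0.85) − (-0.15)(-0.45)] = 0.0675
  C_22 = (0.80)(0.85) − (-0.15)(-0.05) = 0.6725
  C_23 = −[(0.80)(-0.45) − (0.00)(-0.05)] = 0.3600
  C_31 = (0.00)(-0.40) − (-0.15)(0.85) = 0.1275
  C_32 = −[(0.80)(-0.40) − (-0.15)(-0.30)] = 0.3650
  C_33 = (0.80)(0.85) − (0.00)(-0.30) = 0.6800
det(I−A) = Σ_j (I−A)_1j·C_1j = (0.80)(0.5425) + (0.00)(0.2750) + (-0.15)(0.1775) = 0.407375
adj(I−A) = Cᵀ =
  [ 0.5425   0.0675   0.1275]
  [ 0.2750   0.6725   0.3650]
  [ 0.1775   0.3600   0.6800]
(I − A)⁻¹ = adj(I−A) / det(I−A) ≈
  [   1.3317     0.1657     0.3130]
  [   0.6751     1.6508     0.8960]
  [   0.4357     0.8837     1.6692]
The output multiplier for sector j is the column-j sum of the Leontief inverse (I − A)⁻¹ = adj(I−A) / det(I−A).
Column 1 of adj(I−A): (0.5425, 0.2750, 0.1775); det(I−A) = 0.407375.
m_1 = (0.5425 + 0.2750 + 0.1775) / 0.407375 = 0.995 / 0.407375 ≈ 2.442.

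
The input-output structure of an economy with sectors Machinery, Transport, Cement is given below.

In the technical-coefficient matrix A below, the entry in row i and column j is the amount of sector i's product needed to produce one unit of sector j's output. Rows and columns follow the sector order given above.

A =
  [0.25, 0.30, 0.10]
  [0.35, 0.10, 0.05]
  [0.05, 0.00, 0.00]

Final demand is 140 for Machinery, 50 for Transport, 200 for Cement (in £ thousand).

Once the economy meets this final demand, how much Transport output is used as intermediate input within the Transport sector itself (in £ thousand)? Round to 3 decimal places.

I − A =
  [   0.75    -0.30    -0.10]
  [  -0.35     0.90    -0.05]
  [  -0.05     0.00     1.00]
Cofactors of I−A, C_ij = (−1)^(i+j)·(minor ij) (rows/columns in the sector order above):
  C_11 = (0.90)(1.00) − (-0.05)(0.00) = 0.9000
  C_12 = −[(-0.35)(1.00) − (-0.05)(-0.05)] = 0.3525
  C_13 = (-0.35)(0.00) − (0.90)(-0.05) = 0.0450
  C_21 = −[(-0.30)(1.00) − (-0.10)(0.00)] = 0.3000
  C_22 = (0.75)(1.00) − (-0.10)(-0.05) = 0.7450
  C_23 = −[(0.75)(0.00) − (-0.30)(-0.05)] = 0.0150
  C_31 = (-0.30)(-0.05) − (-0.10)(0.90) = 0.1050
  C_32 = −[(0.75)(-0.05) − (-0.10)(-0.35)] = 0.0725
  C_33 = (0.75)(0.90) − (-0.30)(-0.35) = 0.5700
det(I−A) = Σ_j (I−A)_1j·C_1j = (0.75)(0.9000) + (-0.30)(0.3525) + (-0.10)(0.0450) = 0.56475
adj(I−A) = Cᵀ =
  [ 0.9000   0.3000   0.1050]
  [ 0.3525   0.7450   0.0725]
  [ 0.0450   0.0150   0.5700]
(I − A)⁻¹ = adj(I−A) / det(I−A) ≈
  [   1.5936     0.5312     0.1859]
  [   0.6242     1.3192     0.1284]
  [   0.0797     0.0266     1.0093]
First solve x = (I − A)⁻¹ d = adj(I−A)·d / det(I−A); in particular x_T = (0.3525·140 + 0.7450·50 + 0.0725·200) / 0.56475 = 101.10 / 0.56475 ≈ 179.01726.
Intermediate flow from T to T: z_TT = a_TT · x_T = 0.10 × 101.10 / 0.56475 = 10.11 / 0.56475 ≈ 17.902.

z_TT = 17.902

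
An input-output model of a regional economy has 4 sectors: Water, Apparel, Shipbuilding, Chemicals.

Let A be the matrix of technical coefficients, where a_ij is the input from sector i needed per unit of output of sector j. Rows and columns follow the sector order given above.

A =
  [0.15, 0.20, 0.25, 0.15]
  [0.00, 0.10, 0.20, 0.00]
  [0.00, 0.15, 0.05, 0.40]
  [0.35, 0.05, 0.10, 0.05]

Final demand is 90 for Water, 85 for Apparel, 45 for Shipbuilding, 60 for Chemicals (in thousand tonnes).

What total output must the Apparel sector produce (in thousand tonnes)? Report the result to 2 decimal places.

x_2 = 124.14

I − A =
  [   0.85    -0.20    -0.25    -0.15]
  [   0.00     0.90    -0.20     0.00]
  [   0.00    -0.15     0.95    -0.40]
  [  -0.35    -0.05    -0.10     0.95]
Compute the cofactors C_ij = (−1)^(i+j)·(3×3 minor ij) of I−A; the adjugate is their transpose:
adj(I−A) = Cᵀ =
  [ 0.74375   0.22250   0.26675   0.22975]
  [ 0.02800   0.64825   0.15100   0.06800]
  [ 0.12600   0.15825   0.67950   0.30600]
  [ 0.28875   0.13275   0.17775   0.70125]
det(I−A) = Σ_j (I−A)_1j·C_1j = (0.85)(0.74375) + (-0.20)(0.02800) + (-0.25)(0.12600) + (-0.15)(0.28875) = 0.551775
(I − A)⁻¹ = adj(I−A) / det(I−A) ≈
  [   1.3479     0.4032     0.4834     0.4164]
  [   0.0507     1.1748     0.2737     0.1232]
  [   0.2284     0.2868     1.2315     0.5546]
  [   0.5233     0.2406     0.3221     1.2709]
x = (I − A)⁻¹ d = adj(I−A)·d / det(I−A), with det(I−A) = 0.551775:
  x_1 = (0.74375·90 + 0.22250·85 + 0.26675·45 + 0.22975·60) / 0.551775 = 111.63875 / 0.551775 ≈ 202.33
  x_2 = (0.02800·90 + 0.64825·85 + 0.15100·45 + 0.06800·60) / 0.551775 = 68.49625 / 0.551775 ≈ 124.14
  x_3 = (0.12600·90 + 0.15825·85 + 0.67950·45 + 0.30600·60) / 0.551775 = 73.72875 / 0.551775 ≈ 133.62
  x_4 = (0.28875·90 + 0.13275·85 + 0.17775·45 + 0.70125·60) / 0.551775 = 87.345 / 0.551775 ≈ 158.30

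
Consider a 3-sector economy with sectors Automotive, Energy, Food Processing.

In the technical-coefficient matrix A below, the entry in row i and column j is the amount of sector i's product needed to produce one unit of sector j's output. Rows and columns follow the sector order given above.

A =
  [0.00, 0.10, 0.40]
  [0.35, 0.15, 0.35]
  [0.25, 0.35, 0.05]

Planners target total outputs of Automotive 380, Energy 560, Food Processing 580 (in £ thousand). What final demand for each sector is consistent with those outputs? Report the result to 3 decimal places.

d_A = 92.000, d_E = 140.000, d_F = 260.000

I − A =
  [   1.00    -0.10    -0.40]
  [  -0.35     0.85    -0.35]
  [  -0.25    -0.35     0.95]
d = (I − A) x:
  d_A = (+1.00)·380 + (-0.10)·560 + (-0.40)·580 = 92.000
  d_E = (-0.35)·380 + (+0.85)·560 + (-0.35)·580 = 140.000
  d_F = (-0.25)·380 + (-0.35)·560 + (+0.95)·580 = 260.000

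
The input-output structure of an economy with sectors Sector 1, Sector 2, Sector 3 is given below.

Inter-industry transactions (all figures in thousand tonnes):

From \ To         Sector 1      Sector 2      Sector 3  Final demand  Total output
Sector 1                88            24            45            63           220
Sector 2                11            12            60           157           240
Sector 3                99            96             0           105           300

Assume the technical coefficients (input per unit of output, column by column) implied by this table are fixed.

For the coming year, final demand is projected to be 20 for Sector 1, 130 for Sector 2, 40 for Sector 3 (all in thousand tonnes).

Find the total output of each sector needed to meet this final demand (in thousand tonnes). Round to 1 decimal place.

Technical coefficients a_ij = z_ij / X_j:
  a_11 = 88/220 = 0.40, a_21 = 11/220 = 0.05, a_31 = 99/220 = 0.45
  a_12 = 24/240 = 0.10, a_22 = 12/240 = 0.05, a_32 = 96/240 = 0.40
  a_13 = 45/300 = 0.15, a_23 = 60/300 = 0.20, a_33 = 0/300 = 0.00
I − A =
  [   0.60    -0.10    -0.15]
  [  -0.05     0.95    -0.20]
  [  -0.45    -0.40     1.00]
Cofactors of I−A, C_ij = (−1)^(i+j)·(minor ij) (rows/columns in the sector order above):
  C_11 = (0.95)(1.00) − (-0.20)(-0.40) = 0.8700
  C_12 = −[(-0.05)(1.00) − (-0.20)(-0.45)] = 0.1400
  C_13 = (-0.05)(-0.40) − (0.95)(-0.45) = 0.4475
  C_21 = −[(-0.10)(1.00) − (-0.15)(-0.40)] = 0.1600
  C_22 = (0.60)(1.00) − (-0.15)(-0.45) = 0.5325
  C_23 = −[(0.60)(-0.40) − (-0.10)(-0.45)] = 0.2850
  C_31 = (-0.10)(-0.20) − (-0.15)(0.95) = 0.1625
  C_32 = −[(0.60)(-0.20) − (-0.15)(-0.05)] = 0.1275
  C_33 = (0.60)(0.95) − (-0.10)(-0.05) = 0.5650
det(I−A) = Σ_j (I−A)_1j·C_1j = (0.60)(0.8700) + (-0.10)(0.1400) + (-0.15)(0.4475) = 0.440875
adj(I−A) = Cᵀ =
  [ 0.8700   0.1600   0.1625]
  [ 0.1400   0.5325   0.1275]
  [ 0.4475   0.2850   0.5650]
(I − A)⁻¹ = adj(I−A) / det(I−A) ≈
  [   1.9733     0.3629     0.3686]
  [   0.3176     1.2078     0.2892]
  [   1.0150     0.6464     1.2815]
x = (I − A)⁻¹ d = adj(I−A)·d / det(I−A), with det(I−A) = 0.440875:
  x_1 = (0.8700·20 + 0.1600·130 + 0.1625·40) / 0.440875 = 44.70 / 0.440875 ≈ 101.4
  x_2 = (0.1400·20 + 0.5325·130 + 0.1275·40) / 0.440875 = 77.125 / 0.440875 ≈ 174.9
  x_3 = (0.4475·20 + 0.2850·130 + 0.5650·40) / 0.440875 = 68.60 / 0.440875 ≈ 155.6

x_1 = 101.4, x_2 = 174.9, x_3 = 155.6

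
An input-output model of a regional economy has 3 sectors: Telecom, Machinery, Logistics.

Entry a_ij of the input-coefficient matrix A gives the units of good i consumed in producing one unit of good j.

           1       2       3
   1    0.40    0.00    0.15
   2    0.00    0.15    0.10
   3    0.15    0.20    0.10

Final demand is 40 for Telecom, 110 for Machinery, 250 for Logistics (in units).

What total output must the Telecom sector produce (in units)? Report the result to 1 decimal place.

x_1 = 151.9

I − A =
  [   0.60     0.00    -0.15]
  [   0.00     0.85    -0.10]
  [  -0.15    -0.20     0.90]
Cofactors of I−A, C_ij = (−1)^(i+j)·(minor ij) (rows/columns in the sector order above):
  C_11 = (0.85)(0.90) − (-0.10)(-0.20) = 0.7450
  C_12 = −[(0.00)(0.90) − (-0.10)(-0.15)] = 0.0150
  C_13 = (0.00)(-0.20) − (0.85)(-0.15) = 0.1275
  C_21 = −[(0.00)(0.90) − (-0.15)(-0.20)] = 0.0300
  C_22 = (0.60)(0.90) − (-0.15)(-0.15) = 0.5175
  C_23 = −[(0.60)(-0.20) − (0.00)(-0.15)] = 0.1200
  C_31 = (0.00)(-0.10) − (-0.15)(0.85) = 0.1275
  C_32 = −[(0.60)(-0.10) − (-0.15)(0.00)] = 0.0600
  C_33 = (0.60)(0.85) − (0.00)(0.00) = 0.5100
det(I−A) = Σ_j (I−A)_1j·C_1j = (0.60)(0.7450) + (0.00)(0.0150) + (-0.15)(0.1275) = 0.427875
adj(I−A) = Cᵀ =
  [ 0.7450   0.0300   0.1275]
  [ 0.0150   0.5175   0.0600]
  [ 0.1275   0.1200   0.5100]
(I − A)⁻¹ = adj(I−A) / det(I−A) ≈
  [   1.7412     0.0701     0.2980]
  [   0.0351     1.2095     0.1402]
  [   0.2980     0.2805     1.1919]
x = (I − A)⁻¹ d = adj(I−A)·d / det(I−A), with det(I−A) = 0.427875:
  x_1 = (0.7450·40 + 0.0300·110 + 0.1275·250) / 0.427875 = 64.975 / 0.427875 ≈ 151.9
  x_2 = (0.0150·40 + 0.5175·110 + 0.0600·250) / 0.427875 = 72.525 / 0.427875 ≈ 169.5
  x_3 = (0.1275·40 + 0.1200·110 + 0.5100·250) / 0.427875 = 145.80 / 0.427875 ≈ 340.8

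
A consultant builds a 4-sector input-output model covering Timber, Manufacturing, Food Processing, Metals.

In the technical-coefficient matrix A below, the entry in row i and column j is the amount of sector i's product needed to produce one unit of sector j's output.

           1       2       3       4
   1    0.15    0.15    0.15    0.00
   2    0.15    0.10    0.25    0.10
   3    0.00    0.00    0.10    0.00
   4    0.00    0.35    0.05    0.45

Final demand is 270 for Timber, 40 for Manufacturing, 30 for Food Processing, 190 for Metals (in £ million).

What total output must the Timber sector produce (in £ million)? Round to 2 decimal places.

x_1 = 352.23

I − A =
  [   0.85    -0.15    -0.15     0.00]
  [  -0.15     0.90    -0.25    -0.10]
  [   0.00     0.00     0.90     0.00]
  [   0.00    -0.35    -0.05     0.55]
Compute the cofactors C_ij = (−1)^(i+j)·(3×3 minor ij) of I−A; the adjugate is their transpose:
adj(I−A) = Cᵀ =
  [ 0.414000   0.074250   0.090375   0.013500]
  [ 0.074250   0.420750   0.133500   0.076500]
  [ 0.000000   0.000000   0.378625   0.000000]
  [ 0.047250   0.267750   0.119375   0.668250]
det(I−A) = Σ_j (I−A)_1j·C_1j = (0.85)(0.414000) + (-0.15)(0.074250) + (-0.15)(0.000000) + (0.00)(0.047250) = 0.3407625
(I − A)⁻¹ = adj(I−A) / det(I−A) ≈
  [   1.2149     0.2179     0.2652     0.0396]
  [   0.2179     1.2347     0.3918     0.2245]
  [   0.0000     0.0000     1.1111     0.0000]
  [   0.1387     0.7857     0.3503     1.9610]
x = (I − A)⁻¹ d = adj(I−A)·d / det(I−A), with det(I−A) = 0.3407625:
  x_1 = (0.414000·270 + 0.074250·40 + 0.090375·30 + 0.013500·190) / 0.3407625 = 120.02625 / 0.3407625 ≈ 352.23
  x_2 = (0.074250·270 + 0.420750·40 + 0.133500·30 + 0.076500·190) / 0.3407625 = 55.4175 / 0.3407625 ≈ 162.63
  x_3 = (0.000000·270 + 0.000000·40 + 0.378625·30 + 0.000000·190) / 0.3407625 = 11.35875 / 0.3407625 ≈ 33.33
  x_4 = (0.047250·270 + 0.267750·40 + 0.119375·30 + 0.668250·190) / 0.3407625 = 154.01625 / 0.3407625 ≈ 451.98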